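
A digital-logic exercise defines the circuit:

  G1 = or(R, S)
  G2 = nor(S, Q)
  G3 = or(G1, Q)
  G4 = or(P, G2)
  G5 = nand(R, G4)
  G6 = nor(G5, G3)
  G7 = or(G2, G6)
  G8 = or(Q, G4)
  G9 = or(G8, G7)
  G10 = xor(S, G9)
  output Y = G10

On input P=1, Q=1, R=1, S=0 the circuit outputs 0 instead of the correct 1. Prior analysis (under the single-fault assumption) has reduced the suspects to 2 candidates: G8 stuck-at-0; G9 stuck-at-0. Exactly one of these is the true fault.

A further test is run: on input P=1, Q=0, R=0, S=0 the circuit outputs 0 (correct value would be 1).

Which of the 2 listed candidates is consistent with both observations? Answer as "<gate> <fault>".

Evaluate each candidate on input P=1, Q=0, R=0, S=0:
  G8 stuck-at-0: G1=0, G2=1, G3=0, G4=1, G5=1, G6=0, G7=1, G8=0 [stuck-at-0], G9=1, G10=1 → 1 — eliminated
  G9 stuck-at-0: G1=0, G2=1, G3=0, G4=1, G5=1, G6=0, G7=1, G8=1, G9=0 [stuck-at-0], G10=0 → 0 — matches
Only G9 stuck-at-0 reproduces the observed 0.

G9 stuck-at-0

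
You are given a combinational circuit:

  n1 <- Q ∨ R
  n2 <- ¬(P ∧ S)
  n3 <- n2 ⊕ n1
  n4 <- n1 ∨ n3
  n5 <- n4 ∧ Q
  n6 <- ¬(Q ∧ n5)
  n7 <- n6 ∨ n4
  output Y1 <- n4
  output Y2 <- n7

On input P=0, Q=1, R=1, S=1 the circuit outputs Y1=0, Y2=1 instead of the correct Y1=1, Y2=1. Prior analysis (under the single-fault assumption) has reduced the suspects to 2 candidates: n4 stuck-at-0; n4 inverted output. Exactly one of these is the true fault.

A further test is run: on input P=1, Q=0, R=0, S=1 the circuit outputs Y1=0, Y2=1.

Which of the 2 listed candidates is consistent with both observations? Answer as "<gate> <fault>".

Evaluate each candidate on input P=1, Q=0, R=0, S=1:
  n4 stuck-at-0: n1=0, n2=0, n3=0, n4=0 [stuck-at-0], n5=0, n6=1, n7=1 → Y1=0, Y2=1 — matches
  n4 inverted output: n1=0, n2=0, n3=0, n4=1 [inverted output], n5=0, n6=1, n7=1 → Y1=1, Y2=1 — eliminated
Only n4 stuck-at-0 reproduces the observed Y1=0, Y2=1.

n4 stuck-at-0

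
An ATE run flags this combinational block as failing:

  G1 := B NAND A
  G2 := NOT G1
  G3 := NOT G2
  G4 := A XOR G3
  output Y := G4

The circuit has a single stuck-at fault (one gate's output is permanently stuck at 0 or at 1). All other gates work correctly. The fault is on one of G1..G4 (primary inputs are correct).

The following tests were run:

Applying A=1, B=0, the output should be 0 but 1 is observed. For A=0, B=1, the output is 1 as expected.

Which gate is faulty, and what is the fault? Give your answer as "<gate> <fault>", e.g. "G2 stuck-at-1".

G4 stuck-at-1

Fault-free values for test 1 (A=1, B=0): G1=1, G2=0, G3=1, G4=0, giving Y=0. Observed 1.
Test 1: faults giving observed 1 are {G1 stuck-at-0, G2 stuck-at-1, G3 stuck-at-0, G4 stuck-at-1}.
Test 2 (A=0, B=1): fault-free G1=1, G2=0, G3=1, G4=1 → 1; observed 1. Eliminates G1 stuck-at-0, G2 stuck-at-1, G3 stuck-at-0.
Only G4 stuck-at-1 is consistent with every test.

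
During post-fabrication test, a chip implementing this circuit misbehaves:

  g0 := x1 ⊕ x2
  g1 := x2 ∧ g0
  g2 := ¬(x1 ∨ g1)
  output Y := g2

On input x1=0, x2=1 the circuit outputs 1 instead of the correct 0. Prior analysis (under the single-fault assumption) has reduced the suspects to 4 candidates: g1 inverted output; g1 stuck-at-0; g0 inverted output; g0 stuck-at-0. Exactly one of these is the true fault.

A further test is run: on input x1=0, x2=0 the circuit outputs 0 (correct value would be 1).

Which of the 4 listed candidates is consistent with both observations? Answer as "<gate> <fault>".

g1 inverted output

Evaluate each candidate on input x1=0, x2=0:
  g1 inverted output: g0=0, g1=1 [inverted output], g2=0 → 0 — matches
  g1 stuck-at-0: g0=0, g1=0 [stuck-at-0], g2=1 → 1 — eliminated
  g0 inverted output: g0=1 [inverted output], g1=0, g2=1 → 1 — eliminated
  g0 stuck-at-0: g0=0 [stuck-at-0], g1=0, g2=1 → 1 — eliminated
Only g1 inverted output reproduces the observed 0.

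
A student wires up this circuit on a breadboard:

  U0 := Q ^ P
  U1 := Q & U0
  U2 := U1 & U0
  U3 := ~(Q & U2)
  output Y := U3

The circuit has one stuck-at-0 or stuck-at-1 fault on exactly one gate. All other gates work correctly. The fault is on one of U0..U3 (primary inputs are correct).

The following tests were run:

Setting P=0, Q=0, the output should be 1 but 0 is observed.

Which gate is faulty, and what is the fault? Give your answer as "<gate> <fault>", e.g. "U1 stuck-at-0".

Fault-free values for test 1 (P=0, Q=0): U0=0, U1=0, U2=0, U3=1, giving Y=1. Observed 0.
Test 1: faults giving observed 0 are {U3 stuck-at-0}.
Only U3 stuck-at-0 is consistent with every test.

U3 stuck-at-0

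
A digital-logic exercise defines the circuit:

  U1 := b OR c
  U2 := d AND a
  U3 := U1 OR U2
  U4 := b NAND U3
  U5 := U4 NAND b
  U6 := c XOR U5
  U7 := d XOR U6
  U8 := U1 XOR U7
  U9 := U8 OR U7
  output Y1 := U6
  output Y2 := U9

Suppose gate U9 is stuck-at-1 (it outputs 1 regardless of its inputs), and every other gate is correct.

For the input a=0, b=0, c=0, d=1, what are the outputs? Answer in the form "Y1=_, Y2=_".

Y1=1, Y2=1

Propagate with U9 forced: U1=0, U2=0, U3=0, U4=1, U5=1, U6=1, U7=0, U8=0, U9=1 [stuck-at-1].
So the outputs are Y1=1, Y2=1. (Without the fault they would be Y1=1, Y2=0.)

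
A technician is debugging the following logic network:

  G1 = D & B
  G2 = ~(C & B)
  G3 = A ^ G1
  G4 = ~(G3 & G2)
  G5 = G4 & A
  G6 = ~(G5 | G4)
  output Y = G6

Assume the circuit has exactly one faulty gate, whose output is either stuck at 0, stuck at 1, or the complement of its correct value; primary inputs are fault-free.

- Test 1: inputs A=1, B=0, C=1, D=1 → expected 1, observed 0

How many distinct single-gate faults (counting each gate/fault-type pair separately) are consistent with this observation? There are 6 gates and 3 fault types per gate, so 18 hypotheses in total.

12

Fault-free: G1=0, G2=1, G3=1, G4=0, G5=0, G6=1 → 1. Observed 0.
  G1: stuck-at-1, inverted output ✓; others ✗
  G2: stuck-at-0, inverted output ✓; others ✗
  G3: stuck-at-0, inverted output ✓; others ✗
  G4: stuck-at-1, inverted output ✓; others ✗
  G5: stuck-at-1, inverted output ✓; others ✗
  G6: stuck-at-0, inverted output ✓; others ✗
Consistent faults: {G1 stuck-at-1, G1 inverted output, G2 stuck-at-0, G2 inverted output, G3 stuck-at-0, G3 inverted output, G4 stuck-at-1, G4 inverted output, G5 stuck-at-1, G5 inverted output, G6 stuck-at-0, G6 inverted output} — 12 in all.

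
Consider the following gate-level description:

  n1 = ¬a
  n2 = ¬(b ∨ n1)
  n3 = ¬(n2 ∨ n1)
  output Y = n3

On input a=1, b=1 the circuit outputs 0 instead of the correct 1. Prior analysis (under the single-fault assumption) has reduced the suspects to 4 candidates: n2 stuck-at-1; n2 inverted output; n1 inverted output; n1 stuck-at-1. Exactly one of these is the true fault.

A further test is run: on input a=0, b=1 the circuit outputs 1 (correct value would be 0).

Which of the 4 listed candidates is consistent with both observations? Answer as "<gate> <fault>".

n1 inverted output

Evaluate each candidate on input a=0, b=1:
  n2 stuck-at-1: n1=1, n2=1 [stuck-at-1], n3=0 → 0 — eliminated
  n2 inverted output: n1=1, n2=1 [inverted output], n3=0 → 0 — eliminated
  n1 inverted output: n1=0 [inverted output], n2=0, n3=1 → 1 — matches
  n1 stuck-at-1: n1=1 [stuck-at-1], n2=0, n3=0 → 0 — eliminated
Only n1 inverted output reproduces the observed 1.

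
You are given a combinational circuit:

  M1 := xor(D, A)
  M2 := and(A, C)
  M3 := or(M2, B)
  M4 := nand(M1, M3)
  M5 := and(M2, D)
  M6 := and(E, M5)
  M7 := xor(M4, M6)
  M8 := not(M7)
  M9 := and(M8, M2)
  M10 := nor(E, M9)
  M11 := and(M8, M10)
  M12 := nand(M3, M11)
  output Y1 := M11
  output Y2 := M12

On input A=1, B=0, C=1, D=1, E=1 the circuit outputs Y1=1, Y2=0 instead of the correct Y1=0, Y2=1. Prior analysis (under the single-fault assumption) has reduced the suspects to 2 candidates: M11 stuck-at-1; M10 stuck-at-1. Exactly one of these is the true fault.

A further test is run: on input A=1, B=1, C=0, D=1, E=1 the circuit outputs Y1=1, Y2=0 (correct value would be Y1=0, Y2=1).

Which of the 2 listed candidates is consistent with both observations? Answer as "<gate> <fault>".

M11 stuck-at-1

Evaluate each candidate on input A=1, B=1, C=0, D=1, E=1:
  M11 stuck-at-1: M1=0, M2=0, M3=1, M4=1, M5=0, M6=0, M7=1, M8=0, M9=0, M10=0, M11=1 [stuck-at-1], M12=0 → Y1=1, Y2=0 — matches
  M10 stuck-at-1: M1=0, M2=0, M3=1, M4=1, M5=0, M6=0, M7=1, M8=0, M9=0, M10=1 [stuck-at-1], M11=0, M12=1 → Y1=0, Y2=1 — eliminated
Only M11 stuck-at-1 reproduces the observed Y1=1, Y2=0.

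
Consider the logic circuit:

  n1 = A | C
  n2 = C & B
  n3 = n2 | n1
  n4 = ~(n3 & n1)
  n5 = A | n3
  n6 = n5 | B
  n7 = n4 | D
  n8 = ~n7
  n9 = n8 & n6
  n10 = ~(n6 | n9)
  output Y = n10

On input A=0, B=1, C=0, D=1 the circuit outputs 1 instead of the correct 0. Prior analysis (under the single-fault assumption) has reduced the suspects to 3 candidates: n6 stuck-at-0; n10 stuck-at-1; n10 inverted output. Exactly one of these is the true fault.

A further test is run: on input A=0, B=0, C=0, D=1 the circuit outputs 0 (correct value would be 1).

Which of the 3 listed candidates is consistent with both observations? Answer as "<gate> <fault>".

n10 inverted output

Evaluate each candidate on input A=0, B=0, C=0, D=1:
  n6 stuck-at-0: n1=0, n2=0, n3=0, n4=1, n5=0, n6=0 [stuck-at-0], n7=1, n8=0, n9=0, n10=1 → 1 — eliminated
  n10 stuck-at-1: n1=0, n2=0, n3=0, n4=1, n5=0, n6=0, n7=1, n8=0, n9=0, n10=1 [stuck-at-1] → 1 — eliminated
  n10 inverted output: n1=0, n2=0, n3=0, n4=1, n5=0, n6=0, n7=1, n8=0, n9=0, n10=0 [inverted output] → 0 — matches
Only n10 inverted output reproduces the observed 0.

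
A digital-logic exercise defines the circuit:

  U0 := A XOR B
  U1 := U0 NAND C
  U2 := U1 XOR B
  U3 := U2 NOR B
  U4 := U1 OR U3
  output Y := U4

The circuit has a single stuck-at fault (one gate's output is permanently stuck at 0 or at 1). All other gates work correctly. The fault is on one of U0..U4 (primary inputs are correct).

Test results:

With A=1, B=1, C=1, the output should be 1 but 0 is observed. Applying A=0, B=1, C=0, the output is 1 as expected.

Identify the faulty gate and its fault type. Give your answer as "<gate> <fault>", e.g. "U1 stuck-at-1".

U0 stuck-at-1

Fault-free values for test 1 (A=1, B=1, C=1): U0=0, U1=1, U2=0, U3=0, U4=1, giving Y=1. Observed 0.
Test 1: faults giving observed 0 are {U0 stuck-at-1, U1 stuck-at-0, U4 stuck-at-0}.
Test 2 (A=0, B=1, C=0): fault-free U0=1, U1=1, U2=0, U3=0, U4=1 → 1; observed 1. Eliminates U1 stuck-at-0, U4 stuck-at-0.
Only U0 stuck-at-1 is consistent with every test.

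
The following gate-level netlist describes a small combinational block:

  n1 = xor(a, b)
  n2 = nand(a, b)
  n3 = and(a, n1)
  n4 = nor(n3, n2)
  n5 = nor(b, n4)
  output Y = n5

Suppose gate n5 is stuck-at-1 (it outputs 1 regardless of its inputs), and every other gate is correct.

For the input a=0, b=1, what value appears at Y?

Propagate with n5 forced: n1=1, n2=1, n3=0, n4=0, n5=1 [stuck-at-1].
So Y = 1. (Without the fault it would be 0.)

1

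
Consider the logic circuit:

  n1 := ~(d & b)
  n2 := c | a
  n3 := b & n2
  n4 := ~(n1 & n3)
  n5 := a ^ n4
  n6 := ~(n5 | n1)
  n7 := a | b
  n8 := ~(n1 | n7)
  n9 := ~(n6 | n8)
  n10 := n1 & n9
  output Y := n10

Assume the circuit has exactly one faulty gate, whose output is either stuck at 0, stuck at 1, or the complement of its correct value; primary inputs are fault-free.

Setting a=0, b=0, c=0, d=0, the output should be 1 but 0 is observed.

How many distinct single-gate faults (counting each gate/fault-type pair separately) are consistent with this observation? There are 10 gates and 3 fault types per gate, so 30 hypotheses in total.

Fault-free: n1=1, n2=0, n3=0, n4=1, n5=1, n6=0, n7=0, n8=0, n9=1, n10=1 → 1. Observed 0.
  n1: stuck-at-0, inverted output ✓; others ✗
  n2: none of the 3 fault types match ✗
  n3: none of the 3 fault types match ✗
  n4: none of the 3 fault types match ✗
  n5: none of the 3 fault types match ✗
  n6: stuck-at-1, inverted output ✓; others ✗
  n7: none of the 3 fault types match ✗
  n8: stuck-at-1, inverted output ✓; others ✗
  n9: stuck-at-0, inverted output ✓; others ✗
  n10: stuck-at-0, inverted output ✓; others ✗
Consistent faults: {n1 stuck-at-0, n1 inverted output, n6 stuck-at-1, n6 inverted output, n8 stuck-at-1, n8 inverted output, n9 stuck-at-0, n9 inverted output, n10 stuck-at-0, n10 inverted output} — 10 in all.

10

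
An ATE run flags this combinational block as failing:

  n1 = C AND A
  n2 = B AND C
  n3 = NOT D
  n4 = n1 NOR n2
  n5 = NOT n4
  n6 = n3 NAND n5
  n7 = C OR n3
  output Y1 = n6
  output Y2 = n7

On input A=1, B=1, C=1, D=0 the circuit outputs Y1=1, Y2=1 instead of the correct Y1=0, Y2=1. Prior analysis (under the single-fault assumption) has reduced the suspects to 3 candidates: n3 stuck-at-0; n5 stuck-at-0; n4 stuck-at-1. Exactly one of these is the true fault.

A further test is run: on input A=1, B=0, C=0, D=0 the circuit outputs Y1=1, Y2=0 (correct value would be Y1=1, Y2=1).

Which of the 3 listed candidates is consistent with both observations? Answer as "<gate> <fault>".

Evaluate each candidate on input A=1, B=0, C=0, D=0:
  n3 stuck-at-0: n1=0, n2=0, n3=0 [stuck-at-0], n4=1, n5=0, n6=1, n7=0 → Y1=1, Y2=0 — matches
  n5 stuck-at-0: n1=0, n2=0, n3=1, n4=1, n5=0 [stuck-at-0], n6=1, n7=1 → Y1=1, Y2=1 — eliminated
  n4 stuck-at-1: n1=0, n2=0, n3=1, n4=1 [stuck-at-1], n5=0, n6=1, n7=1 → Y1=1, Y2=1 — eliminated
Only n3 stuck-at-0 reproduces the observed Y1=1, Y2=0.

n3 stuck-at-0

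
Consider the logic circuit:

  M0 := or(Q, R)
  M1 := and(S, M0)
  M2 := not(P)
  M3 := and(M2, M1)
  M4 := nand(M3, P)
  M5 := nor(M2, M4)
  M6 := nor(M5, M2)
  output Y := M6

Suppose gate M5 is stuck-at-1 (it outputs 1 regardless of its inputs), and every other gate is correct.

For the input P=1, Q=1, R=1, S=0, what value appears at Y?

0

Propagate with M5 forced: M0=1, M1=0, M2=0, M3=0, M4=1, M5=1 [stuck-at-1], M6=0.
So Y = 0. (Without the fault it would be 1.)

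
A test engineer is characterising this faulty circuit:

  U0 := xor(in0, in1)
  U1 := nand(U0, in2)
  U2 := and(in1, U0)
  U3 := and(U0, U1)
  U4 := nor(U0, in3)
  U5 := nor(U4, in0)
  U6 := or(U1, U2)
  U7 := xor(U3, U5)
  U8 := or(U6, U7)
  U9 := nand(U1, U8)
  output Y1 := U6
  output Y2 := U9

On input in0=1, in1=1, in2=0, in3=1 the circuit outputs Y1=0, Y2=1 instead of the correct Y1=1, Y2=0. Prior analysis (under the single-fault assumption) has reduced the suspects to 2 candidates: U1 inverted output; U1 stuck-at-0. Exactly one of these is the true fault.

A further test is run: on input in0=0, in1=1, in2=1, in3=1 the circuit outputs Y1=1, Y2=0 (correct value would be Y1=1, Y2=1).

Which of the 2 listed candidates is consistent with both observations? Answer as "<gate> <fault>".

Evaluate each candidate on input in0=0, in1=1, in2=1, in3=1:
  U1 inverted output: U0=1, U1=1 [inverted output], U2=1, U3=1, U4=0, U5=1, U6=1, U7=0, U8=1, U9=0 → Y1=1, Y2=0 — matches
  U1 stuck-at-0: U0=1, U1=0 [stuck-at-0], U2=1, U3=0, U4=0, U5=1, U6=1, U7=1, U8=1, U9=1 → Y1=1, Y2=1 — eliminated
Only U1 inverted output reproduces the observed Y1=1, Y2=0.

U1 inverted output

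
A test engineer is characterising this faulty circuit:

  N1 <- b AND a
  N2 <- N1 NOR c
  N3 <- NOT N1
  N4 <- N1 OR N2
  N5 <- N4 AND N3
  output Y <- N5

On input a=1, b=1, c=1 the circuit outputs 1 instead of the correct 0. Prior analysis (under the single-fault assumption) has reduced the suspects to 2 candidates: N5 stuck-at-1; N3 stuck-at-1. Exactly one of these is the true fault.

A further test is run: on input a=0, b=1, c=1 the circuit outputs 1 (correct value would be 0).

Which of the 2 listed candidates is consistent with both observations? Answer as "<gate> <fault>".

N5 stuck-at-1

Evaluate each candidate on input a=0, b=1, c=1:
  N5 stuck-at-1: N1=0, N2=0, N3=1, N4=0, N5=1 [stuck-at-1] → 1 — matches
  N3 stuck-at-1: N1=0, N2=0, N3=1 [stuck-at-1], N4=0, N5=0 → 0 — eliminated
Only N5 stuck-at-1 reproduces the observed 1.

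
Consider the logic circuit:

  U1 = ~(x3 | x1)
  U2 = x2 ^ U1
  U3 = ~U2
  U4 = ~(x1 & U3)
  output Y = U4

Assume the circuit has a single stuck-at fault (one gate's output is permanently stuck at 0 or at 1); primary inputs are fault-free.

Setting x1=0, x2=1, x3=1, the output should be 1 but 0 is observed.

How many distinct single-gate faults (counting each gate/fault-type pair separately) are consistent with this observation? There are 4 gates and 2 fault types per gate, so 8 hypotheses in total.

Fault-free: U1=0, U2=1, U3=0, U4=1 → 1. Observed 0.
  U1 stuck-at-0: output 1 ✗
  U1 stuck-at-1: output 1 ✗
  U2 stuck-at-0: output 1 ✗
  U2 stuck-at-1: output 1 ✗
  U3 stuck-at-0: output 1 ✗
  U3 stuck-at-1: output 1 ✗
  U4 stuck-at-0: output 0 ✓
  U4 stuck-at-1: output 1 ✗
Consistent faults: {U4 stuck-at-0} — 1 in all.

1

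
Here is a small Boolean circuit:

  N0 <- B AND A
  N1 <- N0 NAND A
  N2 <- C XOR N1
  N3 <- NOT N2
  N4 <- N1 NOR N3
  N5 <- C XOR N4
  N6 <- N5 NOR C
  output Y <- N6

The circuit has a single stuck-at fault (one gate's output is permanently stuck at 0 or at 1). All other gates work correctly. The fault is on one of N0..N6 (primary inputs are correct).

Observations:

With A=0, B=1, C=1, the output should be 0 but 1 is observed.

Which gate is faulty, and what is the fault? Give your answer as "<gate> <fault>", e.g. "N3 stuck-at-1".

Fault-free values for test 1 (A=0, B=1, C=1): N0=0, N1=1, N2=0, N3=1, N4=0, N5=1, N6=0, giving Y=0. Observed 1.
Test 1: faults giving observed 1 are {N6 stuck-at-1}.
Only N6 stuck-at-1 is consistent with every test.

N6 stuck-at-1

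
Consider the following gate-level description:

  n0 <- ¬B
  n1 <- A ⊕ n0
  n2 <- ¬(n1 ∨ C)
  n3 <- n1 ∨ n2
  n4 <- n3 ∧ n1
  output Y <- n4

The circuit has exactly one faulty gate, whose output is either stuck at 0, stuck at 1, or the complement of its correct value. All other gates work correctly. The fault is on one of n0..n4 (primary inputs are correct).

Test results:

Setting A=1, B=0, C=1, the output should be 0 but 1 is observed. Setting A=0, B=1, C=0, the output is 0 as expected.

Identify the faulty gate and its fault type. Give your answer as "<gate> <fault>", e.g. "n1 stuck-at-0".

Fault-free values for test 1 (A=1, B=0, C=1): n0=1, n1=0, n2=0, n3=0, n4=0, giving Y=0. Observed 1.
Test 1: faults giving observed 1 are {n0 stuck-at-0, n0 inverted output, n1 stuck-at-1, n1 inverted output, n4 stuck-at-1, n4 inverted output}.
Test 2 (A=0, B=1, C=0): fault-free n0=0, n1=0, n2=1, n3=1, n4=0 → 0; observed 0. Eliminates n0 inverted output, n1 stuck-at-1, n1 inverted output, n4 stuck-at-1, n4 inverted output.
Only n0 stuck-at-0 is consistent with every test.

n0 stuck-at-0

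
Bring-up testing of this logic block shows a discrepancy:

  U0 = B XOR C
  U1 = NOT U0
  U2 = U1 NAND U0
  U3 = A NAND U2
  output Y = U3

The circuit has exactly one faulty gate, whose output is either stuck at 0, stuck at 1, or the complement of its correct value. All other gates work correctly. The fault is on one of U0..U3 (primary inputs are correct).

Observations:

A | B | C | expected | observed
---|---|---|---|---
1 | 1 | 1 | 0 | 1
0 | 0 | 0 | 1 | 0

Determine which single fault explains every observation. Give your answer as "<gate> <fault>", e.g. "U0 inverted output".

U3 inverted output

Fault-free values for test 1 (A=1, B=1, C=1): U0=0, U1=1, U2=1, U3=0, giving Y=0. Observed 1.
Test 1: faults giving observed 1 are {U2 stuck-at-0, U2 inverted output, U3 stuck-at-1, U3 inverted output}.
Test 2 (A=0, B=0, C=0): fault-free U0=0, U1=1, U2=1, U3=1 → 1; observed 0. Eliminates U2 stuck-at-0, U2 inverted output, U3 stuck-at-1.
Only U3 inverted output is consistent with every test.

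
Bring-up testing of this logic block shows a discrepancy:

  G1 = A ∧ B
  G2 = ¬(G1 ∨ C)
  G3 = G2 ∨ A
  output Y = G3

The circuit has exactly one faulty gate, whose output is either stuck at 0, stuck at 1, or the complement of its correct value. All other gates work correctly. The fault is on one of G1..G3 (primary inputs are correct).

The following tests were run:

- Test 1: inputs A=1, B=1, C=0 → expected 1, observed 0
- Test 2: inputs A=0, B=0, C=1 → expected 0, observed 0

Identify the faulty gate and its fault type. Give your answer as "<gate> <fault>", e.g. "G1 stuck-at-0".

Fault-free values for test 1 (A=1, B=1, C=0): G1=1, G2=0, G3=1, giving Y=1. Observed 0.
Test 1: faults giving observed 0 are {G3 stuck-at-0, G3 inverted output}.
Test 2 (A=0, B=0, C=1): fault-free G1=0, G2=0, G3=0 → 0; observed 0. Eliminates G3 inverted output.
Only G3 stuck-at-0 is consistent with every test.

G3 stuck-at-0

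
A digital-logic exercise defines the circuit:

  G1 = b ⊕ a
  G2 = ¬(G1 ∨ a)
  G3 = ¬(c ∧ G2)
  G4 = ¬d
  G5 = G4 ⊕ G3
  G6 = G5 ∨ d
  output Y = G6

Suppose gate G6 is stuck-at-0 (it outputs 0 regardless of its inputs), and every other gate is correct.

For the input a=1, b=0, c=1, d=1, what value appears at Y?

0

Propagate with G6 forced: G1=1, G2=0, G3=1, G4=0, G5=1, G6=0 [stuck-at-0].
So Y = 0. (Without the fault it would be 1.)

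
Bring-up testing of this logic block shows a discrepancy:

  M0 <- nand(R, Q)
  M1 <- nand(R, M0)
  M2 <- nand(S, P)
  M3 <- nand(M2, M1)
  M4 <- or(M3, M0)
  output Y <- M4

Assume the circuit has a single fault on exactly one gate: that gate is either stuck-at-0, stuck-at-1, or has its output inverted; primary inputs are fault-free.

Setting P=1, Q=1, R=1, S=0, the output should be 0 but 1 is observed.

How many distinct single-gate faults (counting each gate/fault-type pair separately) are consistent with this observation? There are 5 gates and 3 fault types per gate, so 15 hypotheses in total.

10

Fault-free: M0=0, M1=1, M2=1, M3=0, M4=0 → 0. Observed 1.
  M0: stuck-at-1, inverted output ✓; others ✗
  M1: stuck-at-0, inverted output ✓; others ✗
  M2: stuck-at-0, inverted output ✓; others ✗
  M3: stuck-at-1, inverted output ✓; others ✗
  M4: stuck-at-1, inverted output ✓; others ✗
Consistent faults: {M0 stuck-at-1, M0 inverted output, M1 stuck-at-0, M1 inverted output, M2 stuck-at-0, M2 inverted output, M3 stuck-at-1, M3 inverted output, M4 stuck-at-1, M4 inverted output} — 10 in all.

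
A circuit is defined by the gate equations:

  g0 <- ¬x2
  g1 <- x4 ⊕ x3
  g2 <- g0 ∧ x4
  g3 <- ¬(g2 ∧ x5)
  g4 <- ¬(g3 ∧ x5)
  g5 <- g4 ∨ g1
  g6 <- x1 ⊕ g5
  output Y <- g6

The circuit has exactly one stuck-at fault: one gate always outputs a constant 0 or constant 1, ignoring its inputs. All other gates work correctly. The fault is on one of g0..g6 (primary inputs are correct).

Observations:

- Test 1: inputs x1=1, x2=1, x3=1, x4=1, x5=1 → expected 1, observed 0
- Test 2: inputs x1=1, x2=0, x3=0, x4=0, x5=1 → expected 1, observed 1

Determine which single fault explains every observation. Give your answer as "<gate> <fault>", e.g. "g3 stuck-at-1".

g0 stuck-at-1

Fault-free values for test 1 (x1=1, x2=1, x3=1, x4=1, x5=1): g0=0, g1=0, g2=0, g3=1, g4=0, g5=0, g6=1, giving Y=1. Observed 0.
Test 1: faults giving observed 0 are {g0 stuck-at-1, g1 stuck-at-1, g2 stuck-at-1, g3 stuck-at-0, g4 stuck-at-1, g5 stuck-at-1, g6 stuck-at-0}.
Test 2 (x1=1, x2=0, x3=0, x4=0, x5=1): fault-free g0=1, g1=0, g2=0, g3=1, g4=0, g5=0, g6=1 → 1; observed 1. Eliminates g1 stuck-at-1, g2 stuck-at-1, g3 stuck-at-0, g4 stuck-at-1, g5 stuck-at-1, g6 stuck-at-0.
Only g0 stuck-at-1 is consistent with every test.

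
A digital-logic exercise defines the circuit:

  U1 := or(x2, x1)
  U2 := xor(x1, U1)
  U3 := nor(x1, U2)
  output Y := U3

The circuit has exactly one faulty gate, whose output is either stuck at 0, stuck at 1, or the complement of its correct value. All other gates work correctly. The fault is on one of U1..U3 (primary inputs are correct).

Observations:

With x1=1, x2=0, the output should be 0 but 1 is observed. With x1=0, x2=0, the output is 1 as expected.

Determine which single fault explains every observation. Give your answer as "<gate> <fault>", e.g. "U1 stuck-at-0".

Fault-free values for test 1 (x1=1, x2=0): U1=1, U2=0, U3=0, giving Y=0. Observed 1.
Test 1: faults giving observed 1 are {U3 stuck-at-1, U3 inverted output}.
Test 2 (x1=0, x2=0): fault-free U1=0, U2=0, U3=1 → 1; observed 1. Eliminates U3 inverted output.
Only U3 stuck-at-1 is consistent with every test.

U3 stuck-at-1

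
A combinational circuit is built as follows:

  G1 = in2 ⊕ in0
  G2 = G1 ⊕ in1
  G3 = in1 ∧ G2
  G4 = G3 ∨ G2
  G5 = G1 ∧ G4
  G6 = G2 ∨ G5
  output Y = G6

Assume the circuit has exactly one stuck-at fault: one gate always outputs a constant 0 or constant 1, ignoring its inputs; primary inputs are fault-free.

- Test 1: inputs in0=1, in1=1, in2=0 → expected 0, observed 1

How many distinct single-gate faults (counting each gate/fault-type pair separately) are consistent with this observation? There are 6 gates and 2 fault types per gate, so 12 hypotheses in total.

6

Fault-free: G1=1, G2=0, G3=0, G4=0, G5=0, G6=0 → 0. Observed 1.
  G1 stuck-at-0: output 1 ✓
  G1 stuck-at-1: output 0 ✗
  G2 stuck-at-0: output 0 ✗
  G2 stuck-at-1: output 1 ✓
  G3 stuck-at-0: output 0 ✗
  G3 stuck-at-1: output 1 ✓
  G4 stuck-at-0: output 0 ✗
  G4 stuck-at-1: output 1 ✓
  G5 stuck-at-0: output 0 ✗
  G5 stuck-at-1: output 1 ✓
  G6 stuck-at-0: output 0 ✗
  G6 stuck-at-1: output 1 ✓
Consistent faults: {G1 stuck-at-0, G2 stuck-at-1, G3 stuck-at-1, G4 stuck-at-1, G5 stuck-at-1, G6 stuck-at-1} — 6 in all.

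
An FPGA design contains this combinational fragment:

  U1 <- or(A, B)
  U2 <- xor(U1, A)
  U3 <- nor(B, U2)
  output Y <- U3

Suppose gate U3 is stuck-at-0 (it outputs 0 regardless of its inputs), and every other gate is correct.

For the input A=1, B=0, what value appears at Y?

Propagate with U3 forced: U1=1, U2=0, U3=0 [stuck-at-0].
So Y = 0. (Without the fault it would be 1.)

0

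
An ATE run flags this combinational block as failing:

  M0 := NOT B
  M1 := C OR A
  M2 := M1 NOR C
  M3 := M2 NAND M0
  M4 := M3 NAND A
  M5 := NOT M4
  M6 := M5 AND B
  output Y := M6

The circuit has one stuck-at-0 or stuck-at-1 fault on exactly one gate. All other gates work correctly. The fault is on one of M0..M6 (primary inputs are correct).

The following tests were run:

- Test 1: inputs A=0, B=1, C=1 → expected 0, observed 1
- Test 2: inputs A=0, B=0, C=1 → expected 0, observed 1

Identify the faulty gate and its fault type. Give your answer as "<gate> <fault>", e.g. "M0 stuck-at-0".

M6 stuck-at-1

Fault-free values for test 1 (A=0, B=1, C=1): M0=0, M1=1, M2=0, M3=1, M4=1, M5=0, M6=0, giving Y=0. Observed 1.
Test 1: faults giving observed 1 are {M4 stuck-at-0, M5 stuck-at-1, M6 stuck-at-1}.
Test 2 (A=0, B=0, C=1): fault-free M0=1, M1=1, M2=0, M3=1, M4=1, M5=0, M6=0 → 0; observed 1. Eliminates M4 stuck-at-0, M5 stuck-at-1.
Only M6 stuck-at-1 is consistent with every test.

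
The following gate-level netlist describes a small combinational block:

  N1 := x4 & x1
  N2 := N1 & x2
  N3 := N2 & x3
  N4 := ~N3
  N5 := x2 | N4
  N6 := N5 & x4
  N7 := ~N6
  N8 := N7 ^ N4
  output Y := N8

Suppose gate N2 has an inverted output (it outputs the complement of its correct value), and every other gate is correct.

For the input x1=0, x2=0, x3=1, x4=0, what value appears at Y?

1

Propagate with N2 forced: N1=0, N2=1 [inverted output], N3=1, N4=0, N5=0, N6=0, N7=1, N8=1.
So Y = 1. (Without the fault it would be 0.)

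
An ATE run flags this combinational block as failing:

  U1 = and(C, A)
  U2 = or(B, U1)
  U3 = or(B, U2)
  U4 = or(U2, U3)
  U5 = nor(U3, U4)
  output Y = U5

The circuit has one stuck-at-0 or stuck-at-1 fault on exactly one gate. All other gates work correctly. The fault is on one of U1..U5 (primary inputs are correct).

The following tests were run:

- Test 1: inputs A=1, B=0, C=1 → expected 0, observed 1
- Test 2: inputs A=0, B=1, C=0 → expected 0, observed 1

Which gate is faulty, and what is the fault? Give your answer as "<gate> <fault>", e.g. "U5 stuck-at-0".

Fault-free values for test 1 (A=1, B=0, C=1): U1=1, U2=1, U3=1, U4=1, U5=0, giving Y=0. Observed 1.
Test 1: faults giving observed 1 are {U1 stuck-at-0, U2 stuck-at-0, U5 stuck-at-1}.
Test 2 (A=0, B=1, C=0): fault-free U1=0, U2=1, U3=1, U4=1, U5=0 → 0; observed 1. Eliminates U1 stuck-at-0, U2 stuck-at-0.
Only U5 stuck-at-1 is consistent with every test.

U5 stuck-at-1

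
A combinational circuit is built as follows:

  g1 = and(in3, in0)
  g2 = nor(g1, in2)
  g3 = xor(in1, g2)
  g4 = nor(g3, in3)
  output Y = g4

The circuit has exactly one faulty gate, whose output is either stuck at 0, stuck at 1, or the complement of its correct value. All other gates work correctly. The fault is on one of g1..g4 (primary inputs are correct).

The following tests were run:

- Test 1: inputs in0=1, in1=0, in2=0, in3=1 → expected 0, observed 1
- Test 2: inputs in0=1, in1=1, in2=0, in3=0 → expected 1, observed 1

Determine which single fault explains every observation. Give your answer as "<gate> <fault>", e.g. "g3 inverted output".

Fault-free values for test 1 (in0=1, in1=0, in2=0, in3=1): g1=1, g2=0, g3=0, g4=0, giving Y=0. Observed 1.
Test 1: faults giving observed 1 are {g4 stuck-at-1, g4 inverted output}.
Test 2 (in0=1, in1=1, in2=0, in3=0): fault-free g1=0, g2=1, g3=0, g4=1 → 1; observed 1. Eliminates g4 inverted output.
Only g4 stuck-at-1 is consistent with every test.

g4 stuck-at-1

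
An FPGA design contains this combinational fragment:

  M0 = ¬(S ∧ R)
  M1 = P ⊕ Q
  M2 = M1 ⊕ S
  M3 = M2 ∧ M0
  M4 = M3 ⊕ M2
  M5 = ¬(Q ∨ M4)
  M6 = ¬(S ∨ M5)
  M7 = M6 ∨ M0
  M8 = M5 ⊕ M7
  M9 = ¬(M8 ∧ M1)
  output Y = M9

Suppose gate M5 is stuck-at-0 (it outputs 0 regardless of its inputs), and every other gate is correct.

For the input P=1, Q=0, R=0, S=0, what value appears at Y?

0

Propagate with M5 forced: M0=1, M1=1, M2=1, M3=1, M4=0, M5=0 [stuck-at-0], M6=1, M7=1, M8=1, M9=0.
So Y = 0. (Without the fault it would be 1.)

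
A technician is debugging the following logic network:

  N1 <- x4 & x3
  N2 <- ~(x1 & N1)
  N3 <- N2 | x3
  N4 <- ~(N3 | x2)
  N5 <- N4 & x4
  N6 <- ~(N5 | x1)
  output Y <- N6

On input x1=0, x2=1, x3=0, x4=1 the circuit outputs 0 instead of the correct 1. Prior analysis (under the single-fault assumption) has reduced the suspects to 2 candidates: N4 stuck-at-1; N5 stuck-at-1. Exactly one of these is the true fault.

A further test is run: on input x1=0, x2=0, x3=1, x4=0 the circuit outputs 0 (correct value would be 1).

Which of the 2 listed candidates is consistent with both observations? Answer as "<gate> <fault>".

Evaluate each candidate on input x1=0, x2=0, x3=1, x4=0:
  N4 stuck-at-1: N1=0, N2=1, N3=1, N4=1 [stuck-at-1], N5=0, N6=1 → 1 — eliminated
  N5 stuck-at-1: N1=0, N2=1, N3=1, N4=0, N5=1 [stuck-at-1], N6=0 → 0 — matches
Only N5 stuck-at-1 reproduces the observed 0.

N5 stuck-at-1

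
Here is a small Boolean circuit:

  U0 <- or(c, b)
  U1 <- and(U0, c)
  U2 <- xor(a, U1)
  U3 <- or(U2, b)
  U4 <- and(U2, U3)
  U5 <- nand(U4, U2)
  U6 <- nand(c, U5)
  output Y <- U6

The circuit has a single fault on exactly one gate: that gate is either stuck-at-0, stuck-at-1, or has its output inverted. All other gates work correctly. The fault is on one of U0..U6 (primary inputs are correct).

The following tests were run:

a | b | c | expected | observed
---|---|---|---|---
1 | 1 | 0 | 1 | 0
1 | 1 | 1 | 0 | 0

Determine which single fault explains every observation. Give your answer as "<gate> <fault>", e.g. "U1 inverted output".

Fault-free values for test 1 (a=1, b=1, c=0): U0=1, U1=0, U2=1, U3=1, U4=1, U5=0, U6=1, giving Y=1. Observed 0.
Test 1: faults giving observed 0 are {U6 stuck-at-0, U6 inverted output}.
Test 2 (a=1, b=1, c=1): fault-free U0=1, U1=1, U2=0, U3=1, U4=0, U5=1, U6=0 → 0; observed 0. Eliminates U6 inverted output.
Only U6 stuck-at-0 is consistent with every test.

U6 stuck-at-0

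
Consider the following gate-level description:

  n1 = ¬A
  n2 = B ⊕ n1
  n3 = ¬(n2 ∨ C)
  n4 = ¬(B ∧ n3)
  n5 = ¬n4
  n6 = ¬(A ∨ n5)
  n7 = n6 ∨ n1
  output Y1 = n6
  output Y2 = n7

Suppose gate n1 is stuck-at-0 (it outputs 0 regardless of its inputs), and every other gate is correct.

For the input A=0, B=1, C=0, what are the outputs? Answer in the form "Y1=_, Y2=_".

Y1=1, Y2=1

Propagate with n1 forced: n1=0 [stuck-at-0], n2=1, n3=0, n4=1, n5=0, n6=1, n7=1.
So the outputs are Y1=1, Y2=1. (Without the fault they would be Y1=0, Y2=1.)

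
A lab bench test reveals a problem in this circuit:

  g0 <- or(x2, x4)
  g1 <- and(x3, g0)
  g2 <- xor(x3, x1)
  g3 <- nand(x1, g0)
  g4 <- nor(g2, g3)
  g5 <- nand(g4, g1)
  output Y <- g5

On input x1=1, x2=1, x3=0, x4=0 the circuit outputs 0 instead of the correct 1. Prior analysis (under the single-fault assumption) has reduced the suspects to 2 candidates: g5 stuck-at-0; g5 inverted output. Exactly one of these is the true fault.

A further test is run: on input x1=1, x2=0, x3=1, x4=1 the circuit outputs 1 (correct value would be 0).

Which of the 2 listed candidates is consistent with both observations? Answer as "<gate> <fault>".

Evaluate each candidate on input x1=1, x2=0, x3=1, x4=1:
  g5 stuck-at-0: g0=1, g1=1, g2=0, g3=0, g4=1, g5=0 [stuck-at-0] → 0 — eliminated
  g5 inverted output: g0=1, g1=1, g2=0, g3=0, g4=1, g5=1 [inverted output] → 1 — matches
Only g5 inverted output reproduces the observed 1.

g5 inverted output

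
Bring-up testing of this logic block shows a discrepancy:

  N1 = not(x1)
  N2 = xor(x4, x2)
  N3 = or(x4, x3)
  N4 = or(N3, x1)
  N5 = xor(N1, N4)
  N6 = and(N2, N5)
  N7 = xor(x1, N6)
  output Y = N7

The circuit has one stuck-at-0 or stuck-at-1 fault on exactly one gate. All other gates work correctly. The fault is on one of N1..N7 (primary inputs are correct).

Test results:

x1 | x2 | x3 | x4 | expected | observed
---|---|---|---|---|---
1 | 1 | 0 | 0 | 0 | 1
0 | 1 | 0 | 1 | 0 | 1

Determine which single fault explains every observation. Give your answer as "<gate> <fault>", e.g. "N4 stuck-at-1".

N7 stuck-at-1

Fault-free values for test 1 (x1=1, x2=1, x3=0, x4=0): N1=0, N2=1, N3=0, N4=1, N5=1, N6=1, N7=0, giving Y=0. Observed 1.
Test 1: faults giving observed 1 are {N1 stuck-at-1, N2 stuck-at-0, N4 stuck-at-0, N5 stuck-at-0, N6 stuck-at-0, N7 stuck-at-1}.
Test 2 (x1=0, x2=1, x3=0, x4=1): fault-free N1=1, N2=0, N3=1, N4=1, N5=0, N6=0, N7=0 → 0; observed 1. Eliminates N1 stuck-at-1, N2 stuck-at-0, N4 stuck-at-0, N5 stuck-at-0, N6 stuck-at-0.
Only N7 stuck-at-1 is consistent with every test.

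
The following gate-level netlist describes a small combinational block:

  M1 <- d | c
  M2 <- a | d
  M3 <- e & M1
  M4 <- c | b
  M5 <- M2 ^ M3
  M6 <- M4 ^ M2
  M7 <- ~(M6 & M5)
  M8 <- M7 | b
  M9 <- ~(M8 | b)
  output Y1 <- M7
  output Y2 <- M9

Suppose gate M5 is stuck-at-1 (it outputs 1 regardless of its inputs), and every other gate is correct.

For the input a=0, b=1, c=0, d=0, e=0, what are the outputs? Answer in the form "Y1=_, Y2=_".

Y1=0, Y2=0

Propagate with M5 forced: M1=0, M2=0, M3=0, M4=1, M5=1 [stuck-at-1], M6=1, M7=0, M8=1, M9=0.
So the outputs are Y1=0, Y2=0. (Without the fault they would be Y1=1, Y2=0.)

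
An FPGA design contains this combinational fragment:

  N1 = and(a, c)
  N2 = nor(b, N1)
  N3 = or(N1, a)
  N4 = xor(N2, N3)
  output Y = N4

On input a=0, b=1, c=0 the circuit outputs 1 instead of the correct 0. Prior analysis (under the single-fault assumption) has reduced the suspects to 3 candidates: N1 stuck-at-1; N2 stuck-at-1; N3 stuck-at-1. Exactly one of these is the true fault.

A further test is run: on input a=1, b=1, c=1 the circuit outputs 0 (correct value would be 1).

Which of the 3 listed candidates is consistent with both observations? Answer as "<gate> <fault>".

Evaluate each candidate on input a=1, b=1, c=1:
  N1 stuck-at-1: N1=1 [stuck-at-1], N2=0, N3=1, N4=1 → 1 — eliminated
  N2 stuck-at-1: N1=1, N2=1 [stuck-at-1], N3=1, N4=0 → 0 — matches
  N3 stuck-at-1: N1=1, N2=0, N3=1 [stuck-at-1], N4=1 → 1 — eliminated
Only N2 stuck-at-1 reproduces the observed 0.

N2 stuck-at-1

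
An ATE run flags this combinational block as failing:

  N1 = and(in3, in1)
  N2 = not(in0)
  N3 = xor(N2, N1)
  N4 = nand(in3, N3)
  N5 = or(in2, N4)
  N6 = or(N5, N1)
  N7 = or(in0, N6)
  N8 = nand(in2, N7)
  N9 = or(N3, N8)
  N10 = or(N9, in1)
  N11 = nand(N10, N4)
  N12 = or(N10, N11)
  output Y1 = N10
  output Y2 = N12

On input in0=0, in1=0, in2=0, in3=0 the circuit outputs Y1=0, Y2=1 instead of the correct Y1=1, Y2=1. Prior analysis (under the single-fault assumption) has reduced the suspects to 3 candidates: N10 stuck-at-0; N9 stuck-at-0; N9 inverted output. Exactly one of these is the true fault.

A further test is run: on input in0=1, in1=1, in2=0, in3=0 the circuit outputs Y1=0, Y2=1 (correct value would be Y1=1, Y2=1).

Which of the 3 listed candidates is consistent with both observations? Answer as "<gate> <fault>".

Evaluate each candidate on input in0=1, in1=1, in2=0, in3=0:
  N10 stuck-at-0: N1=0, N2=0, N3=0, N4=1, N5=1, N6=1, N7=1, N8=1, N9=1, N10=0 [stuck-at-0], N11=1, N12=1 → Y1=0, Y2=1 — matches
  N9 stuck-at-0: N1=0, N2=0, N3=0, N4=1, N5=1, N6=1, N7=1, N8=1, N9=0 [stuck-at-0], N10=1, N11=0, N12=1 → Y1=1, Y2=1 — eliminated
  N9 inverted output: N1=0, N2=0, N3=0, N4=1, N5=1, N6=1, N7=1, N8=1, N9=0 [inverted output], N10=1, N11=0, N12=1 → Y1=1, Y2=1 — eliminated
Only N10 stuck-at-0 reproduces the observed Y1=0, Y2=1.

N10 stuck-at-0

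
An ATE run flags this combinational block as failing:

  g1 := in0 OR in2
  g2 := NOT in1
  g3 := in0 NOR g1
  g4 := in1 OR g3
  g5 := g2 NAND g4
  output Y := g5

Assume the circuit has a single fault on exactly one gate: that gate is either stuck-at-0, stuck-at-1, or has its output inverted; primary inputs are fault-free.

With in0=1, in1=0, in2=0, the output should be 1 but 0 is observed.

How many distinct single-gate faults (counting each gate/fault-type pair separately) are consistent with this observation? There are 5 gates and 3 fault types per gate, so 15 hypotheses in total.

6

Fault-free: g1=1, g2=1, g3=0, g4=0, g5=1 → 1. Observed 0.
  g1: none of the 3 fault types match ✗
  g2: none of the 3 fault types match ✗
  g3: stuck-at-1, inverted output ✓; others ✗
  g4: stuck-at-1, inverted output ✓; others ✗
  g5: stuck-at-0, inverted output ✓; others ✗
Consistent faults: {g3 stuck-at-1, g3 inverted output, g4 stuck-at-1, g4 inverted output, g5 stuck-at-0, g5 inverted output} — 6 in all.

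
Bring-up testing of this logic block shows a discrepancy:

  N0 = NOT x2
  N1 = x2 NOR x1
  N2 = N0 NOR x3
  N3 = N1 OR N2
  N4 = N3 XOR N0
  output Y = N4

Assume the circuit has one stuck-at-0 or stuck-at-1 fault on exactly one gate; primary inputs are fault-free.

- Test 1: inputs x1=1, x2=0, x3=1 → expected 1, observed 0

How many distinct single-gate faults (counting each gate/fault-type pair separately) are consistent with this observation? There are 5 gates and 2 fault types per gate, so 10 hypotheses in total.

Fault-free: N0=1, N1=0, N2=0, N3=0, N4=1 → 1. Observed 0.
  N0 stuck-at-0: output 0 ✓
  N0 stuck-at-1: output 1 ✗
  N1 stuck-at-0: output 1 ✗
  N1 stuck-at-1: output 0 ✓
  N2 stuck-at-0: output 1 ✗
  N2 stuck-at-1: output 0 ✓
  N3 stuck-at-0: output 1 ✗
  N3 stuck-at-1: output 0 ✓
  N4 stuck-at-0: output 0 ✓
  N4 stuck-at-1: output 1 ✗
Consistent faults: {N0 stuck-at-0, N1 stuck-at-1, N2 stuck-at-1, N3 stuck-at-1, N4 stuck-at-0} — 5 in all.

5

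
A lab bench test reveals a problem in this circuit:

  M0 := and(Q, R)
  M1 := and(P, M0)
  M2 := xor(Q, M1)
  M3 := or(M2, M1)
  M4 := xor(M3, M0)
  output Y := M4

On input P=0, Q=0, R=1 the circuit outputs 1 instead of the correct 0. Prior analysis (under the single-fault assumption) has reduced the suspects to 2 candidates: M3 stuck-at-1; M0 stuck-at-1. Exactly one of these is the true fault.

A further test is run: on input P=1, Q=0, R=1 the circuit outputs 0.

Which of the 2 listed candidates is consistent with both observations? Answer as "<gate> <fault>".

M0 stuck-at-1

Evaluate each candidate on input P=1, Q=0, R=1:
  M3 stuck-at-1: M0=0, M1=0, M2=0, M3=1 [stuck-at-1], M4=1 → 1 — eliminated
  M0 stuck-at-1: M0=1 [stuck-at-1], M1=1, M2=1, M3=1, M4=0 → 0 — matches
Only M0 stuck-at-1 reproduces the observed 0.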